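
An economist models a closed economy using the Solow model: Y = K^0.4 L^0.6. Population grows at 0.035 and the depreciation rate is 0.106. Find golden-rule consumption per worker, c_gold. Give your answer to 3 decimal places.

The effective depreciation rate is n + δ = 0.035 + 0.106 = 0.141.
Setting f'(k) = n+δ gives 0.4·k^(0.4−1) = 0.141, hence k_gold = (0.4/0.141)^(1/0.6) ≈ 5.6851.
y_gold = 5.6851^0.4 ≈ 2.0040.
c_gold = y_gold − (n+δ)·k_gold = 2.0040 − 0.141·5.6851 ≈ 1.2024.

c_gold ≈ 1.202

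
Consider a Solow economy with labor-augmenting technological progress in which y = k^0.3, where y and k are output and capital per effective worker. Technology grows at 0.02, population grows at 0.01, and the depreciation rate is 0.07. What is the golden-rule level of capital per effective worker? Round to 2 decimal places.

Break-even investment rate: n + g + δ = 0.01 + 0.02 + 0.07 = 0.1.
Golden rule sets MPK = n+g+δ: 0.3·k^(0.3−1) = 0.1, so k_gold = (0.3/0.1)^(1/0.7) ≈ 4.8040.

k_gold ≈ 4.80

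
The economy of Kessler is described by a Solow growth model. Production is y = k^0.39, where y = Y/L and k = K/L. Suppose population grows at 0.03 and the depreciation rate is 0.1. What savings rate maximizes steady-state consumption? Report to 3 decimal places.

s_gold = 0.390

n + δ = 0.03 + 0.1 = 0.13.
At the golden rule MPK = n+δ, and in any Cobb-Douglas steady state s = (n+δ)·k/y = MPK·k/y = capital's share 0.39.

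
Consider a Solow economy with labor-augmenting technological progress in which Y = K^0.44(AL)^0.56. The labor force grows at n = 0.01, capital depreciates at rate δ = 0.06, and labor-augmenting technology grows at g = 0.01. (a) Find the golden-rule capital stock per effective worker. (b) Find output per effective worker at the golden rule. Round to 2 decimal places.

Capital per effective worker breaks even when investment replaces (n + g + δ)·k; here n + g + δ = 0.08.
Maximizing c = f(k) − (n+g+δ)·k gives f'(k) = n+g+δ, i.e. 0.44·k^(0.44−1) = 0.08, so k_gold = (0.44/0.08)^(1/0.56) ≈ 20.9931.
y_gold = 20.9931^0.44 ≈ 3.8169.

(a) k_gold ≈ 20.99; (b) y_gold ≈ 3.82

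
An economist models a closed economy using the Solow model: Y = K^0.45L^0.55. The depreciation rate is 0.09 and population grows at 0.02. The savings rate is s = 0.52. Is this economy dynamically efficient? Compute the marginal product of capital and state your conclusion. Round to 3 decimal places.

dynamically inefficient; MPK ≈ 0.095

Capital per worker breaks even when investment replaces (n + δ)·k; here n + δ = 0.11.
Steady-state k*: s·k^0.45 = 0.11·k gives k* = (0.52/0.11)^(1/0.55) ≈ 16.8486.
MPK = 0.45·16.8486^(-0.55) ≈ 0.0952.
MPK < n+δ = 0.11, so the economy is dynamically inefficient (over-saving).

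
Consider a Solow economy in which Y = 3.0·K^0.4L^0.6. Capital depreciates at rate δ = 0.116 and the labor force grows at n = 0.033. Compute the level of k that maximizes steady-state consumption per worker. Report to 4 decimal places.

n + δ = 0.033 + 0.116 = 0.149.
Golden rule sets MPK = n+δ: 0.4·3.0·k^(0.4−1) = 0.149, so k_gold = (0.4·3.0/0.149)^(1/0.6) ≈ 32.3587.

k_gold ≈ 32.3587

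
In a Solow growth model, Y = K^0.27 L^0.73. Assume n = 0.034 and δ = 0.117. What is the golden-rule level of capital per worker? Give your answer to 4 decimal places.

k_gold ≈ 2.2168

Break-even investment rate: n + δ = 0.034 + 0.117 = 0.151.
Maximizing c = f(k) − (n+δ)·k gives f'(k) = n+δ, i.e. 0.27·k^(0.27−1) = 0.151, so k_gold = (0.27/0.151)^(1/0.73) ≈ 2.2168.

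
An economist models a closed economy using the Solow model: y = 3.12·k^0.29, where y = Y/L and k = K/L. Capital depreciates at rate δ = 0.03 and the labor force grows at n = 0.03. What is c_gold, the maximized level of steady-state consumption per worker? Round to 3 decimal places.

c_gold ≈ 6.710

The effective depreciation rate is n + δ = 0.03 + 0.03 = 0.06.
Setting f'(k) = n+δ gives 0.29·3.12·k^(0.29−1) = 0.06, hence k_gold = (0.29·3.12/0.06)^(1/0.71) ≈ 45.6794.
y_gold = 3.12·45.6794^0.29 ≈ 9.4509.
c_gold = y_gold − (n+δ)·k_gold = 9.4509 − 0.06·45.6794 ≈ 6.7101.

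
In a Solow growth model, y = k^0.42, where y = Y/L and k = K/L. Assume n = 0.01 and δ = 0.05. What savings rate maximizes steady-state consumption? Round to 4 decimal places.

Break-even investment rate: n + δ = 0.01 + 0.05 = 0.06.
At the golden rule MPK = n+δ, and in any Cobb-Douglas steady state s = (n+δ)·k/y = MPK·k/y = capital's share 0.42.

s_gold = 0.4200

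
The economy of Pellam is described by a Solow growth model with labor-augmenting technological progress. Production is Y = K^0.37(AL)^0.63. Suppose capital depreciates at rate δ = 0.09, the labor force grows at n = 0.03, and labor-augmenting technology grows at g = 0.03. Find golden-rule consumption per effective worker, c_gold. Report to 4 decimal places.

c_gold ≈ 1.0706

Break-even investment rate: n + g + δ = 0.03 + 0.03 + 0.09 = 0.15.
At the golden rule the marginal product of capital equals n+g+δ: 0.37·k^(0.37−1) = 0.15. Solving, k_gold = (0.37/0.15)^(1/0.63) ≈ 4.1918.
y_gold = 4.1918^0.37 ≈ 1.6994.
c_gold = y_gold − (n+g+δ)·k_gold = 1.6994 − 0.15·4.1918 ≈ 1.0706.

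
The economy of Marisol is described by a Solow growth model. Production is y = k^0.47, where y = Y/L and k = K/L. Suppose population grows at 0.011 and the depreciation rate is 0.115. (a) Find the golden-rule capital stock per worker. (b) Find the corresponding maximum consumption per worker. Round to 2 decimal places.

(a) k_gold ≈ 11.99; (b) c_gold ≈ 1.70

The effective depreciation rate is n + δ = 0.011 + 0.115 = 0.126.
Golden rule sets MPK = n+δ: 0.47·k^(0.47−1) = 0.126, so k_gold = (0.47/0.126)^(1/0.53) ≈ 11.9876.
y_gold = 11.9876^0.47 ≈ 3.2137; c_gold = y_gold − 0.126·k_gold ≈ 1.7033.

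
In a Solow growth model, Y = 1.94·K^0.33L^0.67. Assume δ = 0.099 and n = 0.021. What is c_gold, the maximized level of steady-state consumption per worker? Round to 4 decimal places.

n + δ = 0.021 + 0.099 = 0.12.
Golden rule sets MPK = n+δ: 0.33·1.94·k^(0.33−1) = 0.12, so k_gold = (0.33·1.94/0.12)^(1/0.67) ≈ 12.1696.
y_gold = 1.94·12.1696^0.33 ≈ 4.4253.
c_gold = y_gold − (n+δ)·k_gold = 4.4253 − 0.12·12.1696 ≈ 2.9649.

c_gold ≈ 2.9649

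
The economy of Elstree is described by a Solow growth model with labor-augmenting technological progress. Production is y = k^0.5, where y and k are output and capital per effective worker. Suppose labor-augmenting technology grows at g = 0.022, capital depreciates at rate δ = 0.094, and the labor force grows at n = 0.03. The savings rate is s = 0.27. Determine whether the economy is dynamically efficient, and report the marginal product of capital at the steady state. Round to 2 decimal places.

Capital per effective worker breaks even when investment replaces (n + g + δ)·k; here n + g + δ = 0.146.
Steady-state k*: s·k^0.5 = 0.146·k gives k* = (0.27/0.146)^(1/0.5) ≈ 3.4200.
MPK = 0.5·3.4200^(-0.5) ≈ 0.2704.
MPK > n+g+δ = 0.146, so the economy is dynamically efficient (under-saving).

dynamically efficient; MPK ≈ 0.27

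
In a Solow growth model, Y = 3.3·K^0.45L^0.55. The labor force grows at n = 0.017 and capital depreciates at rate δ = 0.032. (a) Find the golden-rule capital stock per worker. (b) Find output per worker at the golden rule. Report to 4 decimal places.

Capital per worker breaks even when investment replaces (n + δ)·k; here n + δ = 0.049.
Golden rule sets MPK = n+δ: 0.45·3.3·k^(0.45−1) = 0.049, so k_gold = (0.45·3.3/0.049)^(1/0.55) ≈ 493.9598.
y_gold = 3.3·493.9598^0.45 ≈ 53.7867.

(a) k_gold ≈ 493.9598; (b) y_gold ≈ 53.7867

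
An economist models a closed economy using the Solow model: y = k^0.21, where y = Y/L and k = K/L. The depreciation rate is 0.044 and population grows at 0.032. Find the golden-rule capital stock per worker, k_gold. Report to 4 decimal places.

k_gold ≈ 3.6203

The effective depreciation rate is n + δ = 0.032 + 0.044 = 0.076.
Maximizing c = f(k) − (n+δ)·k gives f'(k) = n+δ, i.e. 0.21·k^(0.21−1) = 0.076, so k_gold = (0.21/0.076)^(1/0.79) ≈ 3.6203.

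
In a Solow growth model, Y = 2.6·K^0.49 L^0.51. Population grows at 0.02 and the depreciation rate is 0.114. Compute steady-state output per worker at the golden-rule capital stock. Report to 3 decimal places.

y_gold ≈ 22.630

Capital per worker breaks even when investment replaces (n + δ)·k; here n + δ = 0.134.
Maximizing c = f(k) − (n+δ)·k gives f'(k) = n+δ, i.e. 0.49·2.6·k^(0.49−1) = 0.134, so k_gold = (0.49·2.6/0.134)^(1/0.51) ≈ 82.7511.
Output: y_gold = 2.6·k_gold^0.49 = 2.6·82.7511^0.49 ≈ 22.6299.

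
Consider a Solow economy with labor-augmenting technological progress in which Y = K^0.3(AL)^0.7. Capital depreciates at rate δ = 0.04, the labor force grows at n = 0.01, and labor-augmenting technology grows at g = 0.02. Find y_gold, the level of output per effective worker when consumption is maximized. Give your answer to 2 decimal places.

Capital per effective worker breaks even when investment replaces (n + g + δ)·k; here n + g + δ = 0.07.
Maximizing c = f(k) − (n+g+δ)·k gives f'(k) = n+g+δ, i.e. 0.3·k^(0.3−1) = 0.07, so k_gold = (0.3/0.07)^(1/0.7) ≈ 7.9963.
Output: y_gold = k_gold^0.3 = 7.9963^0.3 ≈ 1.8658.

y_gold ≈ 1.87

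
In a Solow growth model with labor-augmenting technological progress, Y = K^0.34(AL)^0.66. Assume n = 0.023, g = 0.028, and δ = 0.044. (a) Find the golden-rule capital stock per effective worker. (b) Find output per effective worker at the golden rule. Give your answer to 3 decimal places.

(a) k_gold ≈ 6.903; (b) y_gold ≈ 1.929

The effective depreciation rate is n + g + δ = 0.023 + 0.028 + 0.044 = 0.095.
Maximizing c = f(k) − (n+g+δ)·k gives f'(k) = n+g+δ, i.e. 0.34·k^(0.34−1) = 0.095, so k_gold = (0.34/0.095)^(1/0.66) ≈ 6.9028.
y_gold = 6.9028^0.34 ≈ 1.9287.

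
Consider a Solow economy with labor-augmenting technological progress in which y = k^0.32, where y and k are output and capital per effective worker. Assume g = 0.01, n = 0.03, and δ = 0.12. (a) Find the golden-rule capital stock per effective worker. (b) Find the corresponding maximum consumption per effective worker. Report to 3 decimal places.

(a) k_gold ≈ 2.771; (b) c_gold ≈ 0.942

The effective depreciation rate is n + g + δ = 0.03 + 0.01 + 0.12 = 0.16.
Golden rule sets MPK = n+g+δ: 0.32·k^(0.32−1) = 0.16, so k_gold = (0.32/0.16)^(1/0.68) ≈ 2.7713.
y_gold = 2.7713^0.32 ≈ 1.3857; c_gold = y_gold − 0.16·k_gold ≈ 0.9423.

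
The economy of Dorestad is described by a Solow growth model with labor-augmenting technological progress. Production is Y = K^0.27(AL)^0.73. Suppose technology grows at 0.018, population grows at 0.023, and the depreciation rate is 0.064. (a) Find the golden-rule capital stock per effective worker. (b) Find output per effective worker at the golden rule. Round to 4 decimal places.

(a) k_gold ≈ 3.6466; (b) y_gold ≈ 1.4181

Capital per effective worker breaks even when investment replaces (n + g + δ)·k; here n + g + δ = 0.105.
Setting f'(k) = n+g+δ gives 0.27·k^(0.27−1) = 0.105, hence k_gold = (0.27/0.105)^(1/0.73) ≈ 3.6466.
y_gold = 3.6466^0.27 ≈ 1.4181.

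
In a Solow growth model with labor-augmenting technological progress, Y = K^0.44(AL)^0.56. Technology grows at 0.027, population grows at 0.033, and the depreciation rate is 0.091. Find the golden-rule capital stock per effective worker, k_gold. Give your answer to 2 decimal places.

Break-even investment rate: n + g + δ = 0.033 + 0.027 + 0.091 = 0.151.
At the golden rule the marginal product of capital equals n+g+δ: 0.44·k^(0.44−1) = 0.151. Solving, k_gold = (0.44/0.151)^(1/0.56) ≈ 6.7518.

k_gold ≈ 6.75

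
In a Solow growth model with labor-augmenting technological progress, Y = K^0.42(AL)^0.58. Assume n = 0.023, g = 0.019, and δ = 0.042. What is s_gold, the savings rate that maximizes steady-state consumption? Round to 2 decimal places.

Break-even investment rate: n + g + δ = 0.023 + 0.019 + 0.042 = 0.084.
At the golden rule MPK = n+g+δ, and in any Cobb-Douglas steady state s = (n+g+δ)·k/y = MPK·k/y = capital's share 0.42.

s_gold = 0.42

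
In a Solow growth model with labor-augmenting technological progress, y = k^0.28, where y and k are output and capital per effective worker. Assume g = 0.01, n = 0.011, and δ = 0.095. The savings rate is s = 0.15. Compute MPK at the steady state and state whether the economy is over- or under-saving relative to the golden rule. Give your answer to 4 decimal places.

Capital per effective worker breaks even when investment replaces (n + g + δ)·k; here n + g + δ = 0.116.
Steady-state k*: s·k^0.28 = 0.116·k gives k* = (0.15/0.116)^(1/0.72) ≈ 1.4290.
MPK = 0.28·1.4290^(-0.72) ≈ 0.2165.
MPK > n+g+δ = 0.116, so the economy is dynamically efficient (under-saving).

under-saving; MPK ≈ 0.2165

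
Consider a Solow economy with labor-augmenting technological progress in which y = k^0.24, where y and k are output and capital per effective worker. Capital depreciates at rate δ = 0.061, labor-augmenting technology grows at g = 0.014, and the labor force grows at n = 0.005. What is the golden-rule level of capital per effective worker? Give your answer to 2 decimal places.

k_gold ≈ 4.24

The effective depreciation rate is n + g + δ = 0.005 + 0.014 + 0.061 = 0.08.
Setting f'(k) = n+g+δ gives 0.24·k^(0.24−1) = 0.08, hence k_gold = (0.24/0.08)^(1/0.76) ≈ 4.2442.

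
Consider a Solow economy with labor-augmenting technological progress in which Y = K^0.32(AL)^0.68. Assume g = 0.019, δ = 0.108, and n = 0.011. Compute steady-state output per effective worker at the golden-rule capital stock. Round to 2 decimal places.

y_gold ≈ 1.49

The effective depreciation rate is n + g + δ = 0.011 + 0.019 + 0.108 = 0.138.
Maximizing c = f(k) − (n+g+δ)·k gives f'(k) = n+g+δ, i.e. 0.32·k^(0.32−1) = 0.138, so k_gold = (0.32/0.138)^(1/0.68) ≈ 3.4448.
Output: y_gold = k_gold^0.32 = 3.4448^0.32 ≈ 1.4856.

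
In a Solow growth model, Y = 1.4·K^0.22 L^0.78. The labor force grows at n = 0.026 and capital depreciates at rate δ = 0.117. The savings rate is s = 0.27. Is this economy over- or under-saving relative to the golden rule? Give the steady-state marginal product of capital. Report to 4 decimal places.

Break-even investment rate: n + δ = 0.026 + 0.117 = 0.143.
Steady-state k*: s·A·k^0.22 = 0.143·k gives k* = (0.27·1.4/0.143)^(1/0.78) ≈ 3.4772.
MPK = 0.22·1.4·3.4772^(-0.78) ≈ 0.1165.
MPK < n+δ = 0.143, so the economy is dynamically inefficient (over-saving).

over-saving; MPK ≈ 0.1165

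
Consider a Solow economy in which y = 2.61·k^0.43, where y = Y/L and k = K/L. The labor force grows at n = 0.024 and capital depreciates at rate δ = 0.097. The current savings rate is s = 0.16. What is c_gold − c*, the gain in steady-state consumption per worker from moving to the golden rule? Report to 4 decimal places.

The effective depreciation rate is n + δ = 0.024 + 0.097 = 0.121.
Current steady state (s = 0.16): k* = (0.16·2.61/0.121)^(1/0.57) ≈ 8.7865, y* = 2.61·8.7865^0.43 ≈ 6.6448, c* = (1−0.16)·6.6448 ≈ 5.5816.
Maximizing c = f(k) − (n+δ)·k gives f'(k) = n+δ, i.e. 0.43·2.61·k^(0.43−1) = 0.121, so k_gold = (0.43·2.61/0.121)^(1/0.57) ≈ 49.7805.
y_gold = 2.61·49.7805^0.43 ≈ 14.0080, c_gold = y_gold − 0.121·k_gold ≈ 7.9846.
Gain: Δc = 7.9846 − 5.5816 ≈ 2.4029.

Δc ≈ 2.4029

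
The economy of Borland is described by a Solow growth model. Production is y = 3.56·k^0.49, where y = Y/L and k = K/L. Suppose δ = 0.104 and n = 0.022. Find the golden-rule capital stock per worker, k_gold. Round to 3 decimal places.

The effective depreciation rate is n + δ = 0.022 + 0.104 = 0.126.
Maximizing c = f(k) − (n+δ)·k gives f'(k) = n+δ, i.e. 0.49·3.56·k^(0.49−1) = 0.126, so k_gold = (0.49·3.56/0.126)^(1/0.51) ≈ 172.9001.

k_gold ≈ 172.900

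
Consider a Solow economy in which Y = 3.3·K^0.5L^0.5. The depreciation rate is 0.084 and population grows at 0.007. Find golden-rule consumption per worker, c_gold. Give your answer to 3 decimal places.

n + δ = 0.007 + 0.084 = 0.091.
Setting f'(k) = n+δ gives 0.5·3.3·k^(0.5−1) = 0.091, hence k_gold = (0.5·3.3/0.091)^(1/0.5) ≈ 328.7646.
y_gold = 3.3·328.7646^0.5 ≈ 59.8352.
c_gold = y_gold − (n+δ)·k_gold = 59.8352 − 0.091·328.7646 ≈ 29.9176.

c_gold ≈ 29.918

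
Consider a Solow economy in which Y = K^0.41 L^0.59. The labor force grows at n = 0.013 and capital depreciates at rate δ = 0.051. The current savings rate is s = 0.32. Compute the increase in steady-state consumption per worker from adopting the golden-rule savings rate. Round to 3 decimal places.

The effective depreciation rate is n + δ = 0.013 + 0.051 = 0.064.
Current steady state (s = 0.32): k* = (0.32/0.064)^(1/0.59) ≈ 15.3001, y* = 15.3001^0.41 ≈ 3.0600, c* = (1−0.32)·3.0600 ≈ 2.0808.
Golden rule sets MPK = n+δ: 0.41·k^(0.41−1) = 0.064, so k_gold = (0.41/0.064)^(1/0.59) ≈ 23.2876.
y_gold = 23.2876^0.41 ≈ 3.6351, c_gold = y_gold − 0.064·k_gold ≈ 2.1447.
Gain: Δc = 2.1447 − 2.0808 ≈ 0.0639.

Δc ≈ 0.064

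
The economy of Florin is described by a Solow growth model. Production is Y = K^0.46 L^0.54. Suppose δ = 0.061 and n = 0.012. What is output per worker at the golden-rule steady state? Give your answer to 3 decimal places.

The effective depreciation rate is n + δ = 0.012 + 0.061 = 0.073.
Maximizing c = f(k) − (n+δ)·k gives f'(k) = n+δ, i.e. 0.46·k^(0.46−1) = 0.073, so k_gold = (0.46/0.073)^(1/0.54) ≈ 30.2298.
Output: y_gold = k_gold^0.46 = 30.2298^0.46 ≈ 4.7973.

y_gold ≈ 4.797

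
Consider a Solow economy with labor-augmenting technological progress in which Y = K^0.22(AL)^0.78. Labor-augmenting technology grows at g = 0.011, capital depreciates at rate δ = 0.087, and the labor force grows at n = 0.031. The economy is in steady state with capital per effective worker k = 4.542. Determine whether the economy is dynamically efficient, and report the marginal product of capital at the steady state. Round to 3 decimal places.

dynamically inefficient; MPK ≈ 0.068

Break-even investment rate: n + g + δ = 0.031 + 0.011 + 0.087 = 0.129.
MPK = 0.22·k^(0.22−1) = 0.22·4.542^(-0.78) ≈ 0.0676.
MPK < 0.129, so the economy is dynamically inefficient (over-saving).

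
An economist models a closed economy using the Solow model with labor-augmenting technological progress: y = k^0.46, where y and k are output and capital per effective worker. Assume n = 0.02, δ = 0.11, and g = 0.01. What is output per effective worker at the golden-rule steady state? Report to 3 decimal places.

Capital per effective worker breaks even when investment replaces (n + g + δ)·k; here n + g + δ = 0.14.
Setting f'(k) = n+g+δ gives 0.46·k^(0.46−1) = 0.14, hence k_gold = (0.46/0.14)^(1/0.54) ≈ 9.0515.
Output: y_gold = k_gold^0.46 = 9.0515^0.46 ≈ 2.7548.

y_gold ≈ 2.755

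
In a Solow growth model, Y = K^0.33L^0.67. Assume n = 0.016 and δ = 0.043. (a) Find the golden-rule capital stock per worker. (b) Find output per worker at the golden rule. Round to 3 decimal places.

(a) k_gold ≈ 13.059; (b) y_gold ≈ 2.335

Break-even investment rate: n + δ = 0.016 + 0.043 = 0.059.
Maximizing c = f(k) − (n+δ)·k gives f'(k) = n+δ, i.e. 0.33·k^(0.33−1) = 0.059, so k_gold = (0.33/0.059)^(1/0.67) ≈ 13.0591.
y_gold = 13.0591^0.33 ≈ 2.3348.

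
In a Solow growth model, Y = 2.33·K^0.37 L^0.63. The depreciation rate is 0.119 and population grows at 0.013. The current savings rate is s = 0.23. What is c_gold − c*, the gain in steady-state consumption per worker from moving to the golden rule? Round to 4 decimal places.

Δc ≈ 0.3338

n + δ = 0.013 + 0.119 = 0.132.
Current steady state (s = 0.23): k* = (0.23·2.33/0.132)^(1/0.63) ≈ 9.2446, y* = 2.33·9.2446^0.37 ≈ 5.3056, c* = (1−0.23)·5.3056 ≈ 4.0853.
Setting f'(k) = n+δ gives 0.37·2.33·k^(0.37−1) = 0.132, hence k_gold = (0.37·2.33/0.132)^(1/0.63) ≈ 19.6619.
y_gold = 2.33·19.6619^0.37 ≈ 7.0145, c_gold = y_gold − 0.132·k_gold ≈ 4.4191.
Gain: Δc = 4.4191 − 4.0853 ≈ 0.3338.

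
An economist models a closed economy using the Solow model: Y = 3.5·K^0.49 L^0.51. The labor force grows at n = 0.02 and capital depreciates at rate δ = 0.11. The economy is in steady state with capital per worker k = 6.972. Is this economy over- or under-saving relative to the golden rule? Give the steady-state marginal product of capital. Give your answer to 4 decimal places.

under-saving; MPK ≈ 0.6370

Capital per worker breaks even when investment replaces (n + δ)·k; here n + δ = 0.13.
MPK = 0.49·3.5·k^(0.49−1) = 0.49·3.5·6.972^(-0.51) ≈ 0.6370.
MPK > 0.13, so the economy is dynamically efficient (under-saving).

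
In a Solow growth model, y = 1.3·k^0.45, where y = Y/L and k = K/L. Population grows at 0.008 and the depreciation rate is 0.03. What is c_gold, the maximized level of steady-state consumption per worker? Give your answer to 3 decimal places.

c_gold ≈ 6.696

n + δ = 0.008 + 0.03 = 0.038.
Maximizing c = f(k) − (n+δ)·k gives f'(k) = n+δ, i.e. 0.45·1.3·k^(0.45−1) = 0.038, so k_gold = (0.45·1.3/0.038)^(1/0.55) ≈ 144.1646.
y_gold = 1.3·144.1646^0.45 ≈ 12.1739.
c_gold = y_gold − (n+δ)·k_gold = 12.1739 − 0.038·144.1646 ≈ 6.6956.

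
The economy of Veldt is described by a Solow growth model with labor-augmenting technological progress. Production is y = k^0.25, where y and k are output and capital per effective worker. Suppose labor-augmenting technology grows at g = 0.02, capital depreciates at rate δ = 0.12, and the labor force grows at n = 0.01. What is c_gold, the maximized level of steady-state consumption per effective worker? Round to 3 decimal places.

c_gold ≈ 0.889

The effective depreciation rate is n + g + δ = 0.01 + 0.02 + 0.12 = 0.15.
Golden rule sets MPK = n+g+δ: 0.25·k^(0.25−1) = 0.15, so k_gold = (0.25/0.15)^(1/0.75) ≈ 1.9761.
y_gold = 1.9761^0.25 ≈ 1.1856.
c_gold = y_gold − (n+g+δ)·k_gold = 1.1856 − 0.15·1.9761 ≈ 0.8892.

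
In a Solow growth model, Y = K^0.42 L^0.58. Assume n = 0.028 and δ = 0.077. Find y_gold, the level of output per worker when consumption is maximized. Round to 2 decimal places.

Capital per worker breaks even when investment replaces (n + δ)·k; here n + δ = 0.105.
At the golden rule the marginal product of capital equals n+δ: 0.42·k^(0.42−1) = 0.105. Solving, k_gold = (0.42/0.105)^(1/0.58) ≈ 10.9153.
Output: y_gold = k_gold^0.42 = 10.9153^0.42 ≈ 2.7288.

y_gold ≈ 2.73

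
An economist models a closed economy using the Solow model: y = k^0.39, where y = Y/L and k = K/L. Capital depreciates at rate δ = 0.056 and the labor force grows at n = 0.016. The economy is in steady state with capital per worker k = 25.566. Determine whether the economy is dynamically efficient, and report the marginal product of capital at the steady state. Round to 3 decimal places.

Break-even investment rate: n + δ = 0.016 + 0.056 = 0.072.
MPK = 0.39·k^(0.39−1) = 0.39·25.566^(-0.61) ≈ 0.0540.
MPK < 0.072, so the economy is dynamically inefficient (over-saving).

dynamically inefficient; MPK ≈ 0.054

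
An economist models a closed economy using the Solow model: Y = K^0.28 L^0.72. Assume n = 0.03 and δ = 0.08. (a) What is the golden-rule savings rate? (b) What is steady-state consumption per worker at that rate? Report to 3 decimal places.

(a) s_gold = 0.280; (b) c_gold ≈ 1.035

n + δ = 0.03 + 0.08 = 0.11.
For Cobb-Douglas, s_gold equals capital's share: s_gold = 0.28.
Setting f'(k) = n+δ gives 0.28·k^(0.28−1) = 0.11, hence k_gold = (0.28/0.11)^(1/0.72) ≈ 3.6607.
y_gold = 3.6607^0.28 ≈ 1.4381; c_gold = (1−0.28)·y_gold ≈ 1.0355.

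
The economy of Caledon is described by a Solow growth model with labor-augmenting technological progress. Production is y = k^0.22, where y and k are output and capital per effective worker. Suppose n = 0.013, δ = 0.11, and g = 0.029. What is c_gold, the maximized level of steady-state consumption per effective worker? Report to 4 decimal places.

c_gold ≈ 0.8657

The effective depreciation rate is n + g + δ = 0.013 + 0.029 + 0.11 = 0.152.
Setting f'(k) = n+g+δ gives 0.22·k^(0.22−1) = 0.152, hence k_gold = (0.22/0.152)^(1/0.78) ≈ 1.6065.
y_gold = 1.6065^0.22 ≈ 1.1099.
c_gold = y_gold − (n+g+δ)·k_gold = 1.1099 − 0.152·1.6065 ≈ 0.8657.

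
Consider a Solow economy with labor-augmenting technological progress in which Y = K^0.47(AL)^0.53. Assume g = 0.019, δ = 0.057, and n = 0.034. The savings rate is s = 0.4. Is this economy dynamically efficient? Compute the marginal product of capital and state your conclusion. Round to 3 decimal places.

dynamically efficient; MPK ≈ 0.129

The effective depreciation rate is n + g + δ = 0.034 + 0.019 + 0.057 = 0.11.
Steady-state k*: s·k^0.47 = 0.11·k gives k* = (0.4/0.11)^(1/0.53) ≈ 11.4252.
MPK = 0.47·11.4252^(-0.53) ≈ 0.1292.
MPK > n+g+δ = 0.11, so the economy is dynamically efficient (under-saving).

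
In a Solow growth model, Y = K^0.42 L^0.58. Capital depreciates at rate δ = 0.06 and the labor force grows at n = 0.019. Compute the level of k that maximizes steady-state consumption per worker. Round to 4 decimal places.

The effective depreciation rate is n + δ = 0.019 + 0.06 = 0.079.
Setting f'(k) = n+δ gives 0.42·k^(0.42−1) = 0.079, hence k_gold = (0.42/0.079)^(1/0.58) ≈ 17.8268.

k_gold ≈ 17.8268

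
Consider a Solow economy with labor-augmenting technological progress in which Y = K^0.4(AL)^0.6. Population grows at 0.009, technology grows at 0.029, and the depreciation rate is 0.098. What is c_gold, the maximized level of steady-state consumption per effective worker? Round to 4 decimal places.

The effective depreciation rate is n + g + δ = 0.009 + 0.029 + 0.098 = 0.136.
Maximizing c = f(k) − (n+g+δ)·k gives f'(k) = n+g+δ, i.e. 0.4·k^(0.4−1) = 0.136, so k_gold = (0.4/0.136)^(1/0.6) ≈ 6.0377.
y_gold = 6.0377^0.4 ≈ 2.0528.
c_gold = y_gold − (n+g+δ)·k_gold = 2.0528 − 0.136·6.0377 ≈ 1.2317.

c_gold ≈ 1.2317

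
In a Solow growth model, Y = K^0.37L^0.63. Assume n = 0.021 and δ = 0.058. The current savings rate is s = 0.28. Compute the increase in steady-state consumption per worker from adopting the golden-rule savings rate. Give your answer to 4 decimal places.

n + δ = 0.021 + 0.058 = 0.079.
Current steady state (s = 0.28): k* = (0.28/0.079)^(1/0.63) ≈ 7.4520, y* = 7.4520^0.37 ≈ 2.1025, c* = (1−0.28)·2.1025 ≈ 1.5138.
Maximizing c = f(k) − (n+δ)·k gives f'(k) = n+δ, i.e. 0.37·k^(0.37−1) = 0.079, so k_gold = (0.37/0.079)^(1/0.63) ≈ 11.5986.
y_gold = 11.5986^0.37 ≈ 2.4764, c_gold = y_gold − 0.079·k_gold ≈ 1.5602.
Gain: Δc = 1.5602 − 1.5138 ≈ 0.0463.

Δc ≈ 0.0463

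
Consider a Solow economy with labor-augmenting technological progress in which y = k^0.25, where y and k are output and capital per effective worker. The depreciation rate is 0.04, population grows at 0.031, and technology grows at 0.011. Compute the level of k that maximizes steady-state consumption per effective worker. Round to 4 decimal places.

k_gold ≈ 4.4208

Capital per effective worker breaks even when investment replaces (n + g + δ)·k; here n + g + δ = 0.082.
Golden rule sets MPK = n+g+δ: 0.25·k^(0.25−1) = 0.082, so k_gold = (0.25/0.082)^(1/0.75) ≈ 4.4208.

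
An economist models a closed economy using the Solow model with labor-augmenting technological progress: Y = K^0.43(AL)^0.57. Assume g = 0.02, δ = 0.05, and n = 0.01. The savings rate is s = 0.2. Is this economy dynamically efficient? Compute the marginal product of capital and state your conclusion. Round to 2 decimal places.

dynamically efficient; MPK ≈ 0.17

Break-even investment rate: n + g + δ = 0.01 + 0.02 + 0.05 = 0.08.
Steady-state k*: s·k^0.43 = 0.08·k gives k* = (0.2/0.08)^(1/0.57) ≈ 4.9905.
MPK = 0.43·4.9905^(-0.57) ≈ 0.1720.
MPK > n+g+δ = 0.08, so the economy is dynamically efficient (under-saving).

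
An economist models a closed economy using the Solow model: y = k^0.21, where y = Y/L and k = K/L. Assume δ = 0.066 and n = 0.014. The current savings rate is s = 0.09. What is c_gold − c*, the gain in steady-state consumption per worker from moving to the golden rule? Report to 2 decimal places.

Δc ≈ 0.08

Capital per worker breaks even when investment replaces (n + δ)·k; here n + δ = 0.08.
Current steady state (s = 0.09): k* = (0.09/0.08)^(1/0.79) ≈ 1.1608, y* = 1.1608^0.21 ≈ 1.0318, c* = (1−0.09)·1.0318 ≈ 0.9389.
Setting f'(k) = n+δ gives 0.21·k^(0.21−1) = 0.08, hence k_gold = (0.21/0.08)^(1/0.79) ≈ 3.3927.
y_gold = 3.3927^0.21 ≈ 1.2925, c_gold = y_gold − 0.08·k_gold ≈ 1.0210.
Gain: Δc = 1.0210 − 0.9389 ≈ 0.0821.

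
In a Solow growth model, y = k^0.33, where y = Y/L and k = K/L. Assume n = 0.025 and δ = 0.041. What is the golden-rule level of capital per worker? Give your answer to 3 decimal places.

Break-even investment rate: n + δ = 0.025 + 0.041 = 0.066.
Setting f'(k) = n+δ gives 0.33·k^(0.33−1) = 0.066, hence k_gold = (0.33/0.066)^(1/0.67) ≈ 11.0469.

k_gold ≈ 11.047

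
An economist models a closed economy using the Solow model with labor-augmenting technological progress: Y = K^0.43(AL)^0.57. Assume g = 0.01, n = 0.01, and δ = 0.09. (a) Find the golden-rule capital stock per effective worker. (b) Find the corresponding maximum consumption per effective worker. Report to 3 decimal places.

(a) k_gold ≈ 10.933; (b) c_gold ≈ 1.594

Capital per effective worker breaks even when investment replaces (n + g + δ)·k; here n + g + δ = 0.11.
Golden rule sets MPK = n+g+δ: 0.43·k^(0.43−1) = 0.11, so k_gold = (0.43/0.11)^(1/0.57) ≈ 10.9328.
y_gold = 10.9328^0.43 ≈ 2.7968; c_gold = y_gold − 0.11·k_gold ≈ 1.5941.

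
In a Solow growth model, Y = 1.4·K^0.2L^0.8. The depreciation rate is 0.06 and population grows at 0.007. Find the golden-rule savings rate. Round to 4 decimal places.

Break-even investment rate: n + δ = 0.007 + 0.06 = 0.067.
At the golden rule MPK = n+δ, and in any Cobb-Douglas steady state s = (n+δ)·k/y = MPK·k/y = capital's share 0.2.

s_gold = 0.2000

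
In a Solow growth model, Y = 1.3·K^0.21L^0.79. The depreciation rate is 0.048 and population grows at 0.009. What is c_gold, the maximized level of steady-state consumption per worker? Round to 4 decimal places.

The effective depreciation rate is n + δ = 0.009 + 0.048 = 0.057.
Setting f'(k) = n+δ gives 0.21·1.3·k^(0.21−1) = 0.057, hence k_gold = (0.21·1.3/0.057)^(1/0.79) ≈ 7.2631.
y_gold = 1.3·7.2631^0.21 ≈ 1.9714.
c_gold = y_gold − (n+δ)·k_gold = 1.9714 − 0.057·7.2631 ≈ 1.5574.

c_gold ≈ 1.5574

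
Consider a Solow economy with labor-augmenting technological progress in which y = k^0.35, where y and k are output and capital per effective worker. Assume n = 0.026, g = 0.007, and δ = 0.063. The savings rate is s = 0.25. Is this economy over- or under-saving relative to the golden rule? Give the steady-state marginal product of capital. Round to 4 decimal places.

Break-even investment rate: n + g + δ = 0.026 + 0.007 + 0.063 = 0.096.
Steady-state k*: s·k^0.35 = 0.096·k gives k* = (0.25/0.096)^(1/0.65) ≈ 4.3600.
MPK = 0.35·4.3600^(-0.65) ≈ 0.1344.
MPK > n+g+δ = 0.096, so the economy is dynamically efficient (under-saving).

under-saving; MPK ≈ 0.1344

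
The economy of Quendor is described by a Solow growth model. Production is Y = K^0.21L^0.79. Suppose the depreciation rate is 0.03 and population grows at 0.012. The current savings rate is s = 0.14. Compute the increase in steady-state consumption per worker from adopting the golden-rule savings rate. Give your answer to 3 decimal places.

Capital per worker breaks even when investment replaces (n + δ)·k; here n + δ = 0.042.
Current steady state (s = 0.14): k* = (0.14/0.042)^(1/0.79) ≈ 4.5906, y* = 4.5906^0.21 ≈ 1.3772, c* = (1−0.14)·1.3772 ≈ 1.1844.
At the golden rule the marginal product of capital equals n+δ: 0.21·k^(0.21−1) = 0.042. Solving, k_gold = (0.21/0.042)^(1/0.79) ≈ 7.6696.
y_gold = 7.6696^0.21 ≈ 1.5339, c_gold = y_gold − 0.042·k_gold ≈ 1.2118.
Gain: Δc = 1.2118 − 1.1844 ≈ 0.0274.

Δc ≈ 0.027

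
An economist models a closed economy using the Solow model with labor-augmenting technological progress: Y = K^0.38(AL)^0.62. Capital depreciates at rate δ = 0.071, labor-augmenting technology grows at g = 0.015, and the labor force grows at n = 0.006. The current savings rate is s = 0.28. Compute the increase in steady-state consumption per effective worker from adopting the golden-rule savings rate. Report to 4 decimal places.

Δc ≈ 0.0546

The effective depreciation rate is n + g + δ = 0.006 + 0.015 + 0.071 = 0.092.
Current steady state (s = 0.28): k* = (0.28/0.092)^(1/0.62) ≈ 6.0205, y* = 6.0205^0.38 ≈ 1.9781, c* = (1−0.28)·1.9781 ≈ 1.4243.
Maximizing c = f(k) − (n+g+δ)·k gives f'(k) = n+g+δ, i.e. 0.38·k^(0.38−1) = 0.092, so k_gold = (0.38/0.092)^(1/0.62) ≈ 9.8524.
y_gold = 9.8524^0.38 ≈ 2.3853, c_gold = y_gold − 0.092·k_gold ≈ 1.4789.
Gain: Δc = 1.4789 − 1.4243 ≈ 0.0546.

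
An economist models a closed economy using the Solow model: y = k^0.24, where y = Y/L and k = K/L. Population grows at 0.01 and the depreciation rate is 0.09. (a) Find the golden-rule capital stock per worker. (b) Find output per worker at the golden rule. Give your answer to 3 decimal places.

(a) k_gold ≈ 3.164; (b) y_gold ≈ 1.318

The effective depreciation rate is n + δ = 0.01 + 0.09 = 0.1.
Maximizing c = f(k) − (n+δ)·k gives f'(k) = n+δ, i.e. 0.24·k^(0.24−1) = 0.1, so k_gold = (0.24/0.1)^(1/0.76) ≈ 3.1643.
y_gold = 3.1643^0.24 ≈ 1.3185.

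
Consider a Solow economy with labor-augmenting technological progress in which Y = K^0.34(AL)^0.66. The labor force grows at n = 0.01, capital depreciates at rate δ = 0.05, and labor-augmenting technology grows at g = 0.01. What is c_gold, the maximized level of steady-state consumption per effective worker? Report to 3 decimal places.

Capital per effective worker breaks even when investment replaces (n + g + δ)·k; here n + g + δ = 0.07.
Golden rule sets MPK = n+g+δ: 0.34·k^(0.34−1) = 0.07, so k_gold = (0.34/0.07)^(1/0.66) ≈ 10.9641.
y_gold = 10.9641^0.34 ≈ 2.2573.
c_gold = y_gold − (n+g+δ)·k_gold = 2.2573 − 0.07·10.9641 ≈ 1.4898.

c_gold ≈ 1.490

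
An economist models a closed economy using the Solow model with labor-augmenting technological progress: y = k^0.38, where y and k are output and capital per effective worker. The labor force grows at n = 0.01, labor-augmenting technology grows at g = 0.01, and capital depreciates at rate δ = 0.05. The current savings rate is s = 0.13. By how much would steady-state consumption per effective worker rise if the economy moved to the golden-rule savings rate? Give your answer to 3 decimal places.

Δc ≈ 0.477

The effective depreciation rate is n + g + δ = 0.01 + 0.01 + 0.05 = 0.07.
Current steady state (s = 0.13): k* = (0.13/0.07)^(1/0.62) ≈ 2.7141, y* = 2.7141^0.38 ≈ 1.4614, c* = (1−0.13)·1.4614 ≈ 1.2714.
At the golden rule the marginal product of capital equals n+g+δ: 0.38·k^(0.38−1) = 0.07. Solving, k_gold = (0.38/0.07)^(1/0.62) ≈ 15.3101.
y_gold = 15.3101^0.38 ≈ 2.8203, c_gold = y_gold − 0.07·k_gold ≈ 1.7486.
Gain: Δc = 1.7486 − 1.2714 ≈ 0.4771.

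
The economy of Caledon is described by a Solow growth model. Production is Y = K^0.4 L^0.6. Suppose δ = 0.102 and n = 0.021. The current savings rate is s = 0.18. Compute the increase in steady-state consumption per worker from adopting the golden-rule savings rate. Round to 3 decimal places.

Δc ≈ 0.260

The effective depreciation rate is n + δ = 0.021 + 0.102 = 0.123.
Current steady state (s = 0.18): k* = (0.18/0.123)^(1/0.6) ≈ 1.8863, y* = 1.8863^0.4 ≈ 1.2890, c* = (1−0.18)·1.2890 ≈ 1.0570.
Golden rule sets MPK = n+δ: 0.4·k^(0.4−1) = 0.123, so k_gold = (0.4/0.123)^(1/0.6) ≈ 7.1382.
y_gold = 7.1382^0.4 ≈ 2.1950, c_gold = y_gold − 0.123·k_gold ≈ 1.3170.
Gain: Δc = 1.3170 − 1.0570 ≈ 0.2600.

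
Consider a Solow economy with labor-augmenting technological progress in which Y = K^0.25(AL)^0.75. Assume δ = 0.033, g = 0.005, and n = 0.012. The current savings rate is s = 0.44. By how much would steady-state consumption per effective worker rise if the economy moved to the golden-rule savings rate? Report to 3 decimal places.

The effective depreciation rate is n + g + δ = 0.012 + 0.005 + 0.033 = 0.05.
Current steady state (s = 0.44): k* = (0.44/0.05)^(1/0.75) ≈ 18.1681, y* = 18.1681^0.25 ≈ 2.0646, c* = (1−0.44)·2.0646 ≈ 1.1562.
At the golden rule the marginal product of capital equals n+g+δ: 0.25·k^(0.25−1) = 0.05. Solving, k_gold = (0.25/0.05)^(1/0.75) ≈ 8.5499.
y_gold = 8.5499^0.25 ≈ 1.7100, c_gold = y_gold − 0.05·k_gold ≈ 1.2825.
Gain: Δc = 1.2825 − 1.1562 ≈ 0.1263.

Δc ≈ 0.126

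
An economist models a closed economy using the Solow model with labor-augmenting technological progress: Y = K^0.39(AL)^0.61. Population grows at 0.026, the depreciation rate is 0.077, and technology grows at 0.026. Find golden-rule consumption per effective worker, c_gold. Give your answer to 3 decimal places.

c_gold ≈ 1.237

Break-even investment rate: n + g + δ = 0.026 + 0.026 + 0.077 = 0.129.
Setting f'(k) = n+g+δ gives 0.39·k^(0.39−1) = 0.129, hence k_gold = (0.39/0.129)^(1/0.61) ≈ 6.1329.
y_gold = 6.1329^0.39 ≈ 2.0286.
c_gold = y_gold − (n+g+δ)·k_gold = 2.0286 − 0.129·6.1329 ≈ 1.2374.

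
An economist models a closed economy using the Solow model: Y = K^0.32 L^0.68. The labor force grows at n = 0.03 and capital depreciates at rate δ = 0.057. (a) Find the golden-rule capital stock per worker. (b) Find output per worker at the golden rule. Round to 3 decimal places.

Break-even investment rate: n + δ = 0.03 + 0.057 = 0.087.
Setting f'(k) = n+δ gives 0.32·k^(0.32−1) = 0.087, hence k_gold = (0.32/0.087)^(1/0.68) ≈ 6.7891.
y_gold = 6.7891^0.32 ≈ 1.8458.

(a) k_gold ≈ 6.789; (b) y_gold ≈ 1.846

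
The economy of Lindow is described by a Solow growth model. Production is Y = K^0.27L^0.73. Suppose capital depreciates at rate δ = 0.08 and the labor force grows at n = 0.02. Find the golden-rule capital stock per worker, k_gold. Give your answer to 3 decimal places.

n + δ = 0.02 + 0.08 = 0.1.
Golden rule sets MPK = n+δ: 0.27·k^(0.27−1) = 0.1, so k_gold = (0.27/0.1)^(1/0.73) ≈ 3.8986.

k_gold ≈ 3.899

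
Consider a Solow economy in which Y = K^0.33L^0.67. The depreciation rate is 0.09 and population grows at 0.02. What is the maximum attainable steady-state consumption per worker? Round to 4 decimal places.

c_gold ≈ 1.1510

The effective depreciation rate is n + δ = 0.02 + 0.09 = 0.11.
At the golden rule the marginal product of capital equals n+δ: 0.33·k^(0.33−1) = 0.11. Solving, k_gold = (0.33/0.11)^(1/0.67) ≈ 5.1537.
y_gold = 5.1537^0.33 ≈ 1.7179.
c_gold = y_gold − (n+δ)·k_gold = 1.7179 − 0.11·5.1537 ≈ 1.1510.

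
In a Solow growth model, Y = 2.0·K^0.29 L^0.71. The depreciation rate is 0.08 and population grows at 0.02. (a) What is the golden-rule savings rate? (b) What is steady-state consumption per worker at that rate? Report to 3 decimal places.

(a) s_gold = 0.290; (b) c_gold ≈ 2.911

Capital per worker breaks even when investment replaces (n + δ)·k; here n + δ = 0.1.
For Cobb-Douglas, s_gold equals capital's share: s_gold = 0.29.
Setting f'(k) = n+δ gives 0.29·2.0·k^(0.29−1) = 0.1, hence k_gold = (0.29·2.0/0.1)^(1/0.71) ≈ 11.8919.
y_gold = 2.0·11.8919^0.29 ≈ 4.1006; c_gold = (1−0.29)·y_gold ≈ 2.9115.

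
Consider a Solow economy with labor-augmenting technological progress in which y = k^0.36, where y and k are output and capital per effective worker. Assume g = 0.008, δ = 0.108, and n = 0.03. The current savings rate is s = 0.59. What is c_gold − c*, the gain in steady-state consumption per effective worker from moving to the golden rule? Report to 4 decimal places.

Break-even investment rate: n + g + δ = 0.03 + 0.008 + 0.108 = 0.146.
Current steady state (s = 0.59): k* = (0.59/0.146)^(1/0.64) ≈ 8.8645, y* = 8.8645^0.36 ≈ 2.1936, c* = (1−0.59)·2.1936 ≈ 0.8994.
At the golden rule the marginal product of capital equals n+g+δ: 0.36·k^(0.36−1) = 0.146. Solving, k_gold = (0.36/0.146)^(1/0.64) ≈ 4.0966.
y_gold = 4.0966^0.36 ≈ 1.6614, c_gold = y_gold − 0.146·k_gold ≈ 1.0633.
Gain: Δc = 1.0633 − 0.8994 ≈ 0.1639.

Δc ≈ 0.1639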